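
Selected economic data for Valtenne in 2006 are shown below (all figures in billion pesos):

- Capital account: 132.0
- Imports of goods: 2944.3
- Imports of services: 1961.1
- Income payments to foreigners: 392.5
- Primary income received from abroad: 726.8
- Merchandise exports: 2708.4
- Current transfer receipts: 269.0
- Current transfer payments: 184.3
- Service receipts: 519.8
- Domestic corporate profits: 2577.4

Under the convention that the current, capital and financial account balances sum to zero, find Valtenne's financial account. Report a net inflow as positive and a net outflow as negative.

1126.2

Goods balance = 2708.4 - 2944.3 = -235.9
Services balance = 519.8 - 1961.1 = -1441.3
Trade balance (goods + services) = -235.9 + (-1441.3) = -1677.2
Net primary income = 726.8 - 392.5 = 334.3
Net secondary income = 269.0 - 184.3 = 84.7
Current account = -1677.2 + 334.3 + 84.7 = -1258.2
Financial account = -(-1258.2 + 132.0) = 1126.2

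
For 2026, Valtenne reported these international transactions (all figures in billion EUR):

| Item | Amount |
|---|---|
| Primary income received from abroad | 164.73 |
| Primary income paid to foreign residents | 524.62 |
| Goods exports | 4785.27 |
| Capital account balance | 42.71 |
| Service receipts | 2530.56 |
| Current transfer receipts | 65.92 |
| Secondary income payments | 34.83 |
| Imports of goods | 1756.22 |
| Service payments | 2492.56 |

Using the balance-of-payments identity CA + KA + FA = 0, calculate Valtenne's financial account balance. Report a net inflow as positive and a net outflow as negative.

-2780.96

Goods balance = 4785.27 - 1756.22 = 3029.05
Services balance = 2530.56 - 2492.56 = 38.00
Trade balance (goods + services) = 3029.05 + 38.00 = 3067.05
Net primary income = 164.73 - 524.62 = -359.89
Net secondary income = 65.92 - 34.83 = 31.09
Current account = 3067.05 + (-359.89) + 31.09 = 2738.25
Financial account = -(2738.25 + 42.71) = -2780.96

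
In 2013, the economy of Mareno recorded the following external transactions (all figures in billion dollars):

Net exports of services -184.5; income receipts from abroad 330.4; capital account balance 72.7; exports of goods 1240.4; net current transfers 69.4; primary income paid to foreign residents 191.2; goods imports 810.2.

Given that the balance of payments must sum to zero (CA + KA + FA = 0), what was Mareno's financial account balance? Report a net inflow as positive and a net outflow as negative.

Goods balance = 1240.4 - 810.2 = 430.2
Services balance = -184.5
Trade balance (goods + services) = 430.2 + (-184.5) = 245.7
Net primary income = 330.4 - 191.2 = 139.2
Net secondary income = 69.4
Current account = 245.7 + 139.2 + 69.4 = 454.3
Financial account = -(454.3 + 72.7) = -527.0

-527.0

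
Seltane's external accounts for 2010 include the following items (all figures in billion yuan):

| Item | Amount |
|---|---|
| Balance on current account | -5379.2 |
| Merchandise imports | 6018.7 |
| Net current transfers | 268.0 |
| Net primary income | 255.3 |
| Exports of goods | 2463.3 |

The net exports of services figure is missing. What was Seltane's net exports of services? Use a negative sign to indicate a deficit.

Current account = goods balance + services balance + net primary income + net secondary income
Sum of the known components = -3032.1
Net exports of services = CA - (known components) = -5379.2 - (-3032.1) = -2347.1

-2347.1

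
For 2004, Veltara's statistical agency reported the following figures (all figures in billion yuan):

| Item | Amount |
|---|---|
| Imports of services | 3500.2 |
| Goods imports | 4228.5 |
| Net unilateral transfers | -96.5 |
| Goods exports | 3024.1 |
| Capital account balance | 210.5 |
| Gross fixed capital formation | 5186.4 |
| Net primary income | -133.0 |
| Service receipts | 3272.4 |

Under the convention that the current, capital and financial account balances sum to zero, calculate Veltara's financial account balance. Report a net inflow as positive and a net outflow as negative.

1451.2

Goods balance = 3024.1 - 4228.5 = -1204.4
Services balance = 3272.4 - 3500.2 = -227.8
Trade balance (goods + services) = -1204.4 + (-227.8) = -1432.2
Net primary income = -133.0
Net secondary income = -96.5
Current account = -1432.2 + (-133.0) + (-96.5) = -1661.7
Financial account = -(-1661.7 + 210.5) = 1451.2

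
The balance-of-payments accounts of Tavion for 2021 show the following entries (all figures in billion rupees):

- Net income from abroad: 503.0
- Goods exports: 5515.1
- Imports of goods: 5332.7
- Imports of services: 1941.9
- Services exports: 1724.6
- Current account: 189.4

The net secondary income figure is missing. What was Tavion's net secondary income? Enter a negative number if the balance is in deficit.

-278.7

Current account = goods balance + services balance + net primary income + net secondary income
Sum of the known components = 468.1
Net secondary income = CA - (known components) = 189.4 - 468.1 = -278.7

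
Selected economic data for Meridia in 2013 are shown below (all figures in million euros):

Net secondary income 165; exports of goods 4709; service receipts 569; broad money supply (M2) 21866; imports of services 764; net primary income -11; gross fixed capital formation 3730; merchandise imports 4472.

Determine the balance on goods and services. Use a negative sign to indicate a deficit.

Goods balance = 4709 - 4472 = 237
Services balance = 569 - 764 = -195
Trade balance (goods + services) = 237 + (-195) = 42

42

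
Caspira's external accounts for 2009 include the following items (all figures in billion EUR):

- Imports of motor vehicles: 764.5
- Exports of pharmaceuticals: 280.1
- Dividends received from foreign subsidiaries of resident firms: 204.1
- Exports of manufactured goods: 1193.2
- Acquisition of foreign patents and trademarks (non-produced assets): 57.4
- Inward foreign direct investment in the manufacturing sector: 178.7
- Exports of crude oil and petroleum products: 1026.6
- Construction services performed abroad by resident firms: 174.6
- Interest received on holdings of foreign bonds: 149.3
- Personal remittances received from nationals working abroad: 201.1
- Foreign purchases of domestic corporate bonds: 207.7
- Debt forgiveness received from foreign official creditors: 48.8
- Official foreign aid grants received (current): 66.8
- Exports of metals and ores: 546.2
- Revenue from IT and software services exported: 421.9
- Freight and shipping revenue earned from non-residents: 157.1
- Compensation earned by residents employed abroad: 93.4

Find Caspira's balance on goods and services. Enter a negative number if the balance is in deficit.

3035.2

Goods: 1026.6 + 546.2 + 1193.2 + 280.1 - 764.5 = 2281.6
Services: 174.6 + 421.9 + 157.1 = 753.6
Trade balance = 2281.6 + 753.6 = 3035.2
(Excluded from the trade balance — primary income: dividends received from foreign subsidiaries of resident firms 204.1, interest received on holdings of foreign bonds 149.3, compensation earned by residents employed abroad 93.4; capital account: acquisition of foreign patents and trademarks (non-produced assets) 57.4, debt forgiveness received from foreign official creditors 48.8; financial account: inward foreign direct investment in the manufacturing sector 178.7, foreign purchases of domestic corporate bonds 207.7; secondary income: personal remittances received from nationals working abroad 201.1, official foreign aid grants received (current) 66.8.)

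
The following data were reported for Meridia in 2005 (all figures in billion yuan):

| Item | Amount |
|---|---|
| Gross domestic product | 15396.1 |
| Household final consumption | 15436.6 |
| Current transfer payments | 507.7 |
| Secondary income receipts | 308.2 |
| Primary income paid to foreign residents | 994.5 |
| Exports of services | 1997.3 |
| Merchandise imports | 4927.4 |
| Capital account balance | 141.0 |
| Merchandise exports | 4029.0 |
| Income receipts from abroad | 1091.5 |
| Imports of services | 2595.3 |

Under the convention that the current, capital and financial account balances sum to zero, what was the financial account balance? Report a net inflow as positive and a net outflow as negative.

1457.9

Goods balance = 4029.0 - 4927.4 = -898.4
Services balance = 1997.3 - 2595.3 = -598.0
Trade balance (goods + services) = -898.4 + (-598.0) = -1496.4
Net primary income = 1091.5 - 994.5 = 97.0
Net secondary income = 308.2 - 507.7 = -199.5
Current account = -1496.4 + 97.0 + (-199.5) = -1598.9
Financial account = -(-1598.9 + 141.0) = 1457.9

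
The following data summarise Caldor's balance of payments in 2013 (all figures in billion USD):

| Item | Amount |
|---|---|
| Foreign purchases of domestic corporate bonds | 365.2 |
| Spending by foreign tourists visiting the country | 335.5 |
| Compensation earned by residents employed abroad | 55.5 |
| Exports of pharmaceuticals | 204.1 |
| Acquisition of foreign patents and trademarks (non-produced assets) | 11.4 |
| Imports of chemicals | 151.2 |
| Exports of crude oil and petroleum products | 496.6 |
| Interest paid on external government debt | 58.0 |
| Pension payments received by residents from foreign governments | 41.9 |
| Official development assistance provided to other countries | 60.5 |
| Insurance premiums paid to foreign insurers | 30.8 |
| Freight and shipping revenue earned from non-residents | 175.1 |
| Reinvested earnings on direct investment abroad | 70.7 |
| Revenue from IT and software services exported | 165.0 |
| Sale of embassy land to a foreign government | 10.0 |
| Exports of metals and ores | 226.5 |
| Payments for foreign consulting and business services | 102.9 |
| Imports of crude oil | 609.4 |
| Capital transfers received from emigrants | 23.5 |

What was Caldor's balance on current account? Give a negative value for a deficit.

Goods: -151.2 + 496.6 + 226.5 - 609.4 + 204.1 = 166.6
Services: -30.8 + 165.0 + 175.1 + 335.5 - 102.9 = 541.9
Primary income: 55.5 + 70.7 - 58.0 = 68.2
Secondary income: -60.5 + 41.9 = -18.6
Current account = 166.6 + 541.9 + 68.2 + (-18.6) = 758.1
(Excluded from the current account — financial account: foreign purchases of domestic corporate bonds 365.2; capital account: acquisition of foreign patents and trademarks (non-produced assets) 11.4, sale of embassy land to a foreign government 10.0, capital transfers received from emigrants 23.5.)

758.1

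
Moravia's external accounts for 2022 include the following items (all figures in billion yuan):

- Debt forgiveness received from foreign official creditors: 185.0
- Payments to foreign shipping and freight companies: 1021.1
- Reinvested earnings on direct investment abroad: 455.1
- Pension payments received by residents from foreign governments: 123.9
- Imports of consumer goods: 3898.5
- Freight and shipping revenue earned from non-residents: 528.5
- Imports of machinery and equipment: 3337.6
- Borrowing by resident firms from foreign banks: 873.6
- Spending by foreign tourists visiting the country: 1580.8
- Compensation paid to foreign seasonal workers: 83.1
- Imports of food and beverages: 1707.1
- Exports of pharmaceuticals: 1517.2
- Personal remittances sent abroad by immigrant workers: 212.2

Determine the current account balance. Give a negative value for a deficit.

-6054.1

Goods: -1707.1 + 1517.2 - 3898.5 - 3337.6 = -7426.0
Services: -1021.1 + 528.5 + 1580.8 = 1088.2
Primary income: -83.1 + 455.1 = 372.0
Secondary income: 123.9 - 212.2 = -88.3
Current account = (-7426.0) + 1088.2 + 372.0 + (-88.3) = -6054.1
(Excluded from the current account — capital account: debt forgiveness received from foreign official creditors 185.0; financial account: borrowing by resident firms from foreign banks 873.6.)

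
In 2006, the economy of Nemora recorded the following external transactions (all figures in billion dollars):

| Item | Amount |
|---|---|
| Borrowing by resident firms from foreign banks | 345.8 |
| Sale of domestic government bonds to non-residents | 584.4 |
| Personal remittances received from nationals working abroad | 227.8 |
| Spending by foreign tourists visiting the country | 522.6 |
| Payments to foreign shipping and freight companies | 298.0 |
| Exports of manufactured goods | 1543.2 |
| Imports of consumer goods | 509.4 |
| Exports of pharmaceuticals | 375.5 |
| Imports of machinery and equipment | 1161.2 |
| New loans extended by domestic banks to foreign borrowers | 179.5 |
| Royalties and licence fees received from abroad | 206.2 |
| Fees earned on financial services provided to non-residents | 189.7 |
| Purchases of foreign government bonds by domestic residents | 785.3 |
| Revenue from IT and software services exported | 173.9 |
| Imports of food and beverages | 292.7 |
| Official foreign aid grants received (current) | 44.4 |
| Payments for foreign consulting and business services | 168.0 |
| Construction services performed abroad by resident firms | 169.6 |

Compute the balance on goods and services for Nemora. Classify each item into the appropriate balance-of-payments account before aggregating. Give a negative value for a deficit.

751.4

Goods: -509.4 - 292.7 - 1161.2 + 1543.2 + 375.5 = -44.6
Services: 206.2 + 169.6 - 168.0 + 173.9 + 522.6 - 298.0 + 189.7 = 796.0
Trade balance = -44.6 + 796.0 = 751.4
(Excluded from the trade balance — financial account: borrowing by resident firms from foreign banks 345.8, sale of domestic government bonds to non-residents 584.4, new loans extended by domestic banks to foreign borrowers 179.5, purchases of foreign government bonds by domestic residents 785.3; secondary income: personal remittances received from nationals working abroad 227.8, official foreign aid grants received (current) 44.4.)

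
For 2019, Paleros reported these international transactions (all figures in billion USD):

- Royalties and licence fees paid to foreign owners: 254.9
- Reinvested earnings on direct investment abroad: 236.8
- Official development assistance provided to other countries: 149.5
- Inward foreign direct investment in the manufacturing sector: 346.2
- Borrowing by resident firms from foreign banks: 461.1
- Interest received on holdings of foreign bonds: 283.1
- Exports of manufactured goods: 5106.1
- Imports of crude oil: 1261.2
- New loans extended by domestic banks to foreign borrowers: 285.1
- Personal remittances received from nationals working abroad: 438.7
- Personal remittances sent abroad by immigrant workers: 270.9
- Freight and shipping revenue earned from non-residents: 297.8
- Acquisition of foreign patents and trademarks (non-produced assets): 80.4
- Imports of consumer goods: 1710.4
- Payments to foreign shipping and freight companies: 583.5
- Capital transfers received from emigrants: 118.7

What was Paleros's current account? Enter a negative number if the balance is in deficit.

Goods: -1710.4 + 5106.1 - 1261.2 = 2134.5
Services: 297.8 - 583.5 - 254.9 = -540.6
Primary income: 283.1 + 236.8 = 519.9
Secondary income: -270.9 + 438.7 - 149.5 = 18.3
Current account = 2134.5 + (-540.6) + 519.9 + 18.3 = 2132.1
(Excluded from the current account — financial account: inward foreign direct investment in the manufacturing sector 346.2, borrowing by resident firms from foreign banks 461.1, new loans extended by domestic banks to foreign borrowers 285.1; capital account: acquisition of foreign patents and trademarks (non-produced assets) 80.4, capital transfers received from emigrants 118.7.)

2132.1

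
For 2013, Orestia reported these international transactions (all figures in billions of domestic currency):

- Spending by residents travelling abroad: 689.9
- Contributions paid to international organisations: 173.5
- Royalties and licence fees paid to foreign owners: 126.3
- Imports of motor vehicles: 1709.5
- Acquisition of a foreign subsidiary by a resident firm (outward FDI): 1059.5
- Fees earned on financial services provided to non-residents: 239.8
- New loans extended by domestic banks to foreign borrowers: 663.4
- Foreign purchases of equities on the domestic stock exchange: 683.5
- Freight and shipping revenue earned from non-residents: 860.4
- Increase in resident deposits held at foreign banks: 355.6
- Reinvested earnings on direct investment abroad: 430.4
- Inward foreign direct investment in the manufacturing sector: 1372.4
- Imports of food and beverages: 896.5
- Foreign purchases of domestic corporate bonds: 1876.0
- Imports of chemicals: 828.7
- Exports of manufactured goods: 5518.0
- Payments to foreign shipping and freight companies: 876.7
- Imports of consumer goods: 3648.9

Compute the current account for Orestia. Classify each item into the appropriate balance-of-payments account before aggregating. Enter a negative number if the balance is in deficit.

Goods: -3648.9 + 5518.0 - 896.5 - 1709.5 - 828.7 = -1565.6
Services: -126.3 - 876.7 - 689.9 + 860.4 + 239.8 = -592.7
Primary income: 430.4
Secondary income: -173.5
Current account = (-1565.6) + (-592.7) + 430.4 + (-173.5) = -1901.4
(Excluded from the current account — financial account: acquisition of a foreign subsidiary by a resident firm (outward FDI) 1059.5, new loans extended by domestic banks to foreign borrowers 663.4, foreign purchases of equities on the domestic stock exchange 683.5, increase in resident deposits held at foreign banks 355.6, inward foreign direct investment in the manufacturing sector 1372.4, foreign purchases of domestic corporate bonds 1876.0.)

-1901.4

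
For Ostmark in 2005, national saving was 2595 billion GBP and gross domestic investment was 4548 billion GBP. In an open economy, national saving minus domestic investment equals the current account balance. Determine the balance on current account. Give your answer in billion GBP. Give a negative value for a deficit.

S - I = CA (net lending to the rest of the world).
CA = S - I = 2595 - 4548 = -1953

-1953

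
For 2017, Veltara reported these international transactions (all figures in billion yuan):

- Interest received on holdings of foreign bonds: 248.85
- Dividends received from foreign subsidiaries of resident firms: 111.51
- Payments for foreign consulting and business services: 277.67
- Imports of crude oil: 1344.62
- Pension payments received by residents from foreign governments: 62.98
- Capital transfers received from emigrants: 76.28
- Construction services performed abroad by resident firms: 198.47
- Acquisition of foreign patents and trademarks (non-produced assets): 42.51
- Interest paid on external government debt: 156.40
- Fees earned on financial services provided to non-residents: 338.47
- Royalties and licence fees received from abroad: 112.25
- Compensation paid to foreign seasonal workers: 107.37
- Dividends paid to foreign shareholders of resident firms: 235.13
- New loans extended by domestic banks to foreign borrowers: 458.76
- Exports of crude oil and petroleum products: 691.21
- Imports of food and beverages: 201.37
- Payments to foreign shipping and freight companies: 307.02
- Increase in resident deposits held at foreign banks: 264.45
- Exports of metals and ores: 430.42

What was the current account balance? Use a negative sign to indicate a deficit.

Goods: 430.42 - 201.37 - 1344.62 + 691.21 = -424.36
Services: -307.02 - 277.67 + 338.47 + 198.47 + 112.25 = 64.50
Primary income: -107.37 - 156.40 - 235.13 + 248.85 + 111.51 = -138.54
Secondary income: 62.98
Current account = (-424.36) + 64.50 + (-138.54) + 62.98 = -435.42
(Excluded from the current account — capital account: capital transfers received from emigrants 76.28, acquisition of foreign patents and trademarks (non-produced assets) 42.51; financial account: new loans extended by domestic banks to foreign borrowers 458.76, increase in resident deposits held at foreign banks 264.45.)

-435.42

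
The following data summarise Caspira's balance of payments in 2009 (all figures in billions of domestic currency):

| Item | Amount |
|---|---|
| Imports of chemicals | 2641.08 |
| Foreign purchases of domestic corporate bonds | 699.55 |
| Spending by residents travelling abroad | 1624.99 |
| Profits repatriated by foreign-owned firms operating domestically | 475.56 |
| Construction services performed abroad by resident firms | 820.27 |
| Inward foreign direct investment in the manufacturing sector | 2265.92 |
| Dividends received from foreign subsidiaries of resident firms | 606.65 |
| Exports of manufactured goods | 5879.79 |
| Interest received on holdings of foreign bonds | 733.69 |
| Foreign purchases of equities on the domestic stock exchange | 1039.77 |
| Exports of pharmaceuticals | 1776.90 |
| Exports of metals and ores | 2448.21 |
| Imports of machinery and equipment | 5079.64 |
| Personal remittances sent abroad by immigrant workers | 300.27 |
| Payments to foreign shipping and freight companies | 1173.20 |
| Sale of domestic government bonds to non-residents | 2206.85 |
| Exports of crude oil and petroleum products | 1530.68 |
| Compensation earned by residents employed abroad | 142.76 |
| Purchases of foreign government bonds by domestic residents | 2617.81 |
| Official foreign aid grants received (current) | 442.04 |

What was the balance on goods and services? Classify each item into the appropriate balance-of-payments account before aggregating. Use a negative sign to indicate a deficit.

Goods: -2641.08 + 1530.68 + 2448.21 + 5879.79 + 1776.90 - 5079.64 = 3914.86
Services: 820.27 - 1624.99 - 1173.20 = -1977.92
Trade balance = 3914.86 + (-1977.92) = 1936.94
(Excluded from the trade balance — financial account: foreign purchases of domestic corporate bonds 699.55, inward foreign direct investment in the manufacturing sector 2265.92, foreign purchases of equities on the domestic stock exchange 1039.77, sale of domestic government bonds to non-residents 2206.85, purchases of foreign government bonds by domestic residents 2617.81; primary income: profits repatriated by foreign-owned firms operating domestically 475.56, dividends received from foreign subsidiaries of resident firms 606.65, interest received on holdings of foreign bonds 733.69, compensation earned by residents employed abroad 142.76; secondary income: personal remittances sent abroad by immigrant workers 300.27, official foreign aid grants received (current) 442.04.)

1936.94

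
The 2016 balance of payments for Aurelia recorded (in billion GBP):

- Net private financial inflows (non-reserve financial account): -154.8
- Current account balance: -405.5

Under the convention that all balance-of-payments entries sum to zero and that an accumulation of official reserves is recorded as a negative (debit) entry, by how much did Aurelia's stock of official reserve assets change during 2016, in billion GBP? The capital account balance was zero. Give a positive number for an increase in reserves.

-560.3

Official reserve transactions balance = -((-405.5) + (-154.8)) = 560.3
An accumulation of reserves is recorded as a debit (negative entry), so the change in the stock of reserves is the negative of that balance.
Change in official reserves = -(560.3) = -560.3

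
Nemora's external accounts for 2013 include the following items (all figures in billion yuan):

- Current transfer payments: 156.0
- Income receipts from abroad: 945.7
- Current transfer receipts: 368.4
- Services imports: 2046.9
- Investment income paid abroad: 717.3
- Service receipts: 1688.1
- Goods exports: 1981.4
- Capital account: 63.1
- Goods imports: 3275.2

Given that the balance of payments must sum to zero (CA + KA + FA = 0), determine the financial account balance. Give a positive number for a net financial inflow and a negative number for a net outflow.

Goods balance = 1981.4 - 3275.2 = -1293.8
Services balance = 1688.1 - 2046.9 = -358.8
Trade balance (goods + services) = -1293.8 + (-358.8) = -1652.6
Net primary income = 945.7 - 717.3 = 228.4
Net secondary income = 368.4 - 156.0 = 212.4
Current account = -1652.6 + 228.4 + 212.4 = -1211.8
Financial account = -(-1211.8 + 63.1) = 1148.7

1148.7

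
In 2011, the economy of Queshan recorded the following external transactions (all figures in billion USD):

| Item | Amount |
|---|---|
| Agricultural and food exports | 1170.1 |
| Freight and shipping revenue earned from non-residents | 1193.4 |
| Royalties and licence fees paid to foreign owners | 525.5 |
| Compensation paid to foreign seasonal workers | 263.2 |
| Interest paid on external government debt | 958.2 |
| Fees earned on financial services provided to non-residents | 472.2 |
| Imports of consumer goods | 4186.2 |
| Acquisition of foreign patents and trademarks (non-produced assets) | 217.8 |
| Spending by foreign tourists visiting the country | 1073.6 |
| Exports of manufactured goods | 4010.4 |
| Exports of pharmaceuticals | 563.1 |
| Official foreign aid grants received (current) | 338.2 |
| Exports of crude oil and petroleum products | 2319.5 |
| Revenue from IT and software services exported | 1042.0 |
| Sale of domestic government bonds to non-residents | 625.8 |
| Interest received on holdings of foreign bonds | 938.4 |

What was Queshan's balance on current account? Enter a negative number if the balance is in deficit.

7187.8

Goods: 4010.4 - 4186.2 + 563.1 + 2319.5 + 1170.1 = 3876.9
Services: 1042.0 + 472.2 + 1193.4 - 525.5 + 1073.6 = 3255.7
Primary income: 938.4 - 263.2 - 958.2 = -283.0
Secondary income: 338.2
Current account = 3876.9 + 3255.7 + (-283.0) + 338.2 = 7187.8
(Excluded from the current account — capital account: acquisition of foreign patents and trademarks (non-produced assets) 217.8; financial account: sale of domestic government bonds to non-residents 625.8.)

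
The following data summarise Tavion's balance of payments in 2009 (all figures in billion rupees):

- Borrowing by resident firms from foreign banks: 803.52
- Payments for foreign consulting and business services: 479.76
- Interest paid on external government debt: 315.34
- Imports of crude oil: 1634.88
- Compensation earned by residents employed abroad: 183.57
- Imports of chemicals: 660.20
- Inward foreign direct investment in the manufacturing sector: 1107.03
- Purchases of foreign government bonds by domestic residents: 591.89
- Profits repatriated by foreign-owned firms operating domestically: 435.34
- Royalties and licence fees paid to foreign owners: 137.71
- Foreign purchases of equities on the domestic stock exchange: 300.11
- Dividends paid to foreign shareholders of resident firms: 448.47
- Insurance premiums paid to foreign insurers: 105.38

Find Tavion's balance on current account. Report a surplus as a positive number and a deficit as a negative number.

-4033.51

Goods: -1634.88 - 660.20 = -2295.08
Services: -479.76 - 105.38 - 137.71 = -722.85
Primary income: -315.34 - 435.34 - 448.47 + 183.57 = -1015.58
Current account = (-2295.08) + (-722.85) + (-1015.58) = -4033.51
(Excluded from the current account — financial account: borrowing by resident firms from foreign banks 803.52, inward foreign direct investment in the manufacturing sector 1107.03, purchases of foreign government bonds by domestic residents 591.89, foreign purchases of equities on the domestic stock exchange 300.11.)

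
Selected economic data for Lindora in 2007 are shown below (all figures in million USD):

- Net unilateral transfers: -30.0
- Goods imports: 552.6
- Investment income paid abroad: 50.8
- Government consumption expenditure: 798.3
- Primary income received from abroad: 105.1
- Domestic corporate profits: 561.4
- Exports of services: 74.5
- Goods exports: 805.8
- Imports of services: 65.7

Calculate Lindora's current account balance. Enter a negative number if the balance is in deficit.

286.3

Goods balance = 805.8 - 552.6 = 253.2
Services balance = 74.5 - 65.7 = 8.8
Trade balance (goods + services) = 253.2 + 8.8 = 262.0
Net primary income = 105.1 - 50.8 = 54.3
Net secondary income = -30.0
Current account = 262.0 + 54.3 + (-30.0) = 286.3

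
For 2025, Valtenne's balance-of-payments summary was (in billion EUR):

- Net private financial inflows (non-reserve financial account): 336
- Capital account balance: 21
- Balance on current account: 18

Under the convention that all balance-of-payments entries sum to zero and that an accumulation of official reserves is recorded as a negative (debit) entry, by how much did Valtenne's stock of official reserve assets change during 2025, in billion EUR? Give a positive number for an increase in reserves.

375

Official reserve transactions balance = -(18 + 21 + 336) = -375
An accumulation of reserves is recorded as a debit (negative entry), so the change in the stock of reserves is the negative of that balance.
Change in official reserves = -(-375) = 375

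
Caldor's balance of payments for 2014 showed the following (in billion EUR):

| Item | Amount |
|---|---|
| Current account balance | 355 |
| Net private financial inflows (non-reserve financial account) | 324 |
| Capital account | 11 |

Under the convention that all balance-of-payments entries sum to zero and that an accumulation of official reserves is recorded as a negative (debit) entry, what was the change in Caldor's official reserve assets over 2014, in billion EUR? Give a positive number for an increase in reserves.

Official reserve transactions balance = -(355 + 11 + 324) = -690
An accumulation of reserves is recorded as a debit (negative entry), so the change in the stock of reserves is the negative of that balance.
Change in official reserves = -(-690) = 690

690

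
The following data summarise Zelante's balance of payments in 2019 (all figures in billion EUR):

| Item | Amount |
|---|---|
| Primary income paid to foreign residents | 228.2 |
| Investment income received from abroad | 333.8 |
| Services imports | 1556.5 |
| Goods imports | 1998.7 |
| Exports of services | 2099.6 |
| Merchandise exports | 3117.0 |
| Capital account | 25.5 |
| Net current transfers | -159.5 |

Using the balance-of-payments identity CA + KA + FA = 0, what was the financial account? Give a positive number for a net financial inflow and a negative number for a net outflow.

Goods balance = 3117.0 - 1998.7 = 1118.3
Services balance = 2099.6 - 1556.5 = 543.1
Trade balance (goods + services) = 1118.3 + 543.1 = 1661.4
Net primary income = 333.8 - 228.2 = 105.6
Net secondary income = -159.5
Current account = 1661.4 + 105.6 + (-159.5) = 1607.5
Financial account = -(1607.5 + 25.5) = -1633.0

-1633.0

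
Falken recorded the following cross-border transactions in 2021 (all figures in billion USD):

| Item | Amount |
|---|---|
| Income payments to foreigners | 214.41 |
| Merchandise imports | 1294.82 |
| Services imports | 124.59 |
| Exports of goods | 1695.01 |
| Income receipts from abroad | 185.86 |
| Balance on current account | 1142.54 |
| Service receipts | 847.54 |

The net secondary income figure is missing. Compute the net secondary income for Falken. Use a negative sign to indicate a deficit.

47.95

Current account = goods balance + services balance + net primary income + net secondary income
Sum of the known components = 1094.59
Net secondary income = CA - (known components) = 1142.54 - 1094.59 = 47.95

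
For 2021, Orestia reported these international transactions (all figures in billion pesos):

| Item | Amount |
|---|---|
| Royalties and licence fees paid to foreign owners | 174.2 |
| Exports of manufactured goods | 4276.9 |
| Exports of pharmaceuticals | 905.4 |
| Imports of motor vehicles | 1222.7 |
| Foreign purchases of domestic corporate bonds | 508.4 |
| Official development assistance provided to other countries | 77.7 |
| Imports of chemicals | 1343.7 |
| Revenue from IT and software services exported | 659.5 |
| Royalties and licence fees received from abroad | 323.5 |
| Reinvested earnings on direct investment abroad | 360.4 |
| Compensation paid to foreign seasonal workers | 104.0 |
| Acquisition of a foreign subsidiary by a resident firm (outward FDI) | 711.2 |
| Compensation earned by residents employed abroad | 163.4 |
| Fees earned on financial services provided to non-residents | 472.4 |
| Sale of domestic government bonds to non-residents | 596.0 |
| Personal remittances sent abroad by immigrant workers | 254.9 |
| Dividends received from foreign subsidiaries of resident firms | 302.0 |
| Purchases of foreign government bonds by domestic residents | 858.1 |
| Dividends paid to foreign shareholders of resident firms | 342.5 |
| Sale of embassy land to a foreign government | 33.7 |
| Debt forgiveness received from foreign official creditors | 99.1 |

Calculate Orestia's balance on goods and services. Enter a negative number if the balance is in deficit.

Goods: -1222.7 + 905.4 + 4276.9 - 1343.7 = 2615.9
Services: 323.5 - 174.2 + 472.4 + 659.5 = 1281.2
Trade balance = 2615.9 + 1281.2 = 3897.1
(Excluded from the trade balance — financial account: foreign purchases of domestic corporate bonds 508.4, acquisition of a foreign subsidiary by a resident firm (outward FDI) 711.2, sale of domestic government bonds to non-residents 596.0, purchases of foreign government bonds by domestic residents 858.1; secondary income: official development assistance provided to other countries 77.7, personal remittances sent abroad by immigrant workers 254.9; primary income: reinvested earnings on direct investment abroad 360.4, compensation paid to foreign seasonal workers 104.0, compensation earned by residents employed abroad 163.4, dividends received from foreign subsidiaries of resident firms 302.0, dividends paid to foreign shareholders of resident firms 342.5; capital account: sale of embassy land to a foreign government 33.7, debt forgiveness received from foreign official creditors 99.1.)

3897.1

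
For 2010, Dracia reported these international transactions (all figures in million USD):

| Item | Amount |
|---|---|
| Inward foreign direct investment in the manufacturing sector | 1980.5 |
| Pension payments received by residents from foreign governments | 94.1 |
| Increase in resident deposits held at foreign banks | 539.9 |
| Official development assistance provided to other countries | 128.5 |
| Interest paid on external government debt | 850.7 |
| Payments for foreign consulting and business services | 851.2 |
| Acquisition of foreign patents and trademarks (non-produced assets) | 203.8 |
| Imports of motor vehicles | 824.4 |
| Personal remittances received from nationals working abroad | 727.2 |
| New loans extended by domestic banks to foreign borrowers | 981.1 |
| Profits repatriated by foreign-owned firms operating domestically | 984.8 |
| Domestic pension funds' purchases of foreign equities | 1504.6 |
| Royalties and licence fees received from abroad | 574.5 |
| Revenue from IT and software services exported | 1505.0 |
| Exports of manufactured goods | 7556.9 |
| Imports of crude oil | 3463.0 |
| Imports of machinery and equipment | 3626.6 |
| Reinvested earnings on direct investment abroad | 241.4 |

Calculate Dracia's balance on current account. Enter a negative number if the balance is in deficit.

Goods: -3626.6 - 824.4 + 7556.9 - 3463.0 = -357.1
Services: 574.5 - 851.2 + 1505.0 = 1228.3
Primary income: 241.4 - 984.8 - 850.7 = -1594.1
Secondary income: -128.5 + 727.2 + 94.1 = 692.8
Current account = (-357.1) + 1228.3 + (-1594.1) + 692.8 = -30.1
(Excluded from the current account — financial account: inward foreign direct investment in the manufacturing sector 1980.5, increase in resident deposits held at foreign banks 539.9, new loans extended by domestic banks to foreign borrowers 981.1, domestic pension funds' purchases of foreign equities 1504.6; capital account: acquisition of foreign patents and trademarks (non-produced assets) 203.8.)

-30.1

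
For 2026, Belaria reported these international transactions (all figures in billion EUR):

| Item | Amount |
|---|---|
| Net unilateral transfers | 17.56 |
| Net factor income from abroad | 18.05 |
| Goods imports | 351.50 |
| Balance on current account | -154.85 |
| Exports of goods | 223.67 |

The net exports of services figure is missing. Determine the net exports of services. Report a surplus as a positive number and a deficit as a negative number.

-62.63

Current account = goods balance + services balance + net primary income + net secondary income
Sum of the known components = -92.22
Net exports of services = CA - (known components) = -154.85 - (-92.22) = -62.63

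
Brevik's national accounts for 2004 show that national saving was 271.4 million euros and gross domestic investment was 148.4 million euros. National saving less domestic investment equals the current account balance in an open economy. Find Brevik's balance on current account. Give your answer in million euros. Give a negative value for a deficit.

123.0

S - I = CA (net lending to the rest of the world).
CA = S - I = 271.4 - 148.4 = 123.0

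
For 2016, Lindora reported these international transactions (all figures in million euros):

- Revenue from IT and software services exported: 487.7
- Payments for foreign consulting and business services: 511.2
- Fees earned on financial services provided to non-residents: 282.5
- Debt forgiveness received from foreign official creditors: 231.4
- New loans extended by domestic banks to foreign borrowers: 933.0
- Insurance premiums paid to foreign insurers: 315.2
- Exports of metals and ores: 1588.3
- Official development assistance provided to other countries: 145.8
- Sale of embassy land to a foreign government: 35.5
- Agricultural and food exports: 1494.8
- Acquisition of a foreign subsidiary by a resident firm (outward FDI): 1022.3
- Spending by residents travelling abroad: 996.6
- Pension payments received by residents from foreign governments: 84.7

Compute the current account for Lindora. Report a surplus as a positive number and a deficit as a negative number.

Goods: 1588.3 + 1494.8 = 3083.1
Services: -996.6 + 487.7 - 511.2 - 315.2 + 282.5 = -1052.8
Secondary income: 84.7 - 145.8 = -61.1
Current account = 3083.1 + (-1052.8) + (-61.1) = 1969.2
(Excluded from the current account — capital account: debt forgiveness received from foreign official creditors 231.4, sale of embassy land to a foreign government 35.5; financial account: new loans extended by domestic banks to foreign borrowers 933.0, acquisition of a foreign subsidiary by a resident firm (outward FDI) 1022.3.)

1969.2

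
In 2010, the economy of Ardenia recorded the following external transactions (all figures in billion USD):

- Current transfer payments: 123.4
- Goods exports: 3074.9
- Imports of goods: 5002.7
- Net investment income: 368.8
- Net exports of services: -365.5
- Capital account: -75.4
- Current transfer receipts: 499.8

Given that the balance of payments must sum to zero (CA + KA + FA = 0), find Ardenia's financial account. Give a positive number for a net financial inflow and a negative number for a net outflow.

Goods balance = 3074.9 - 5002.7 = -1927.8
Services balance = -365.5
Trade balance (goods + services) = -1927.8 + (-365.5) = -2293.3
Net primary income = 368.8
Net secondary income = 499.8 - 123.4 = 376.4
Current account = -2293.3 + 368.8 + 376.4 = -1548.1
Financial account = -(-1548.1 + (-75.4)) = 1623.5

1623.5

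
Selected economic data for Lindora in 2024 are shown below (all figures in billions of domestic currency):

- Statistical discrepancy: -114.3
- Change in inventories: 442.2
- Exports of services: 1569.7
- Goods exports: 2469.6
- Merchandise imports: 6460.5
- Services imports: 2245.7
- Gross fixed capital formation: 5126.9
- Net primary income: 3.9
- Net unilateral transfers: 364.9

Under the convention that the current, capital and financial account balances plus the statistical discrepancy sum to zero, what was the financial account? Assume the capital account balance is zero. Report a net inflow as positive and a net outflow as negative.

Goods balance = 2469.6 - 6460.5 = -3990.9
Services balance = 1569.7 - 2245.7 = -676.0
Trade balance (goods + services) = -3990.9 + (-676.0) = -4666.9
Net primary income = 3.9
Net secondary income = 364.9
Current account = -4666.9 + 3.9 + 364.9 = -4298.1
Financial account = -(-4298.1 + (-114.3)) = 4412.4

4412.4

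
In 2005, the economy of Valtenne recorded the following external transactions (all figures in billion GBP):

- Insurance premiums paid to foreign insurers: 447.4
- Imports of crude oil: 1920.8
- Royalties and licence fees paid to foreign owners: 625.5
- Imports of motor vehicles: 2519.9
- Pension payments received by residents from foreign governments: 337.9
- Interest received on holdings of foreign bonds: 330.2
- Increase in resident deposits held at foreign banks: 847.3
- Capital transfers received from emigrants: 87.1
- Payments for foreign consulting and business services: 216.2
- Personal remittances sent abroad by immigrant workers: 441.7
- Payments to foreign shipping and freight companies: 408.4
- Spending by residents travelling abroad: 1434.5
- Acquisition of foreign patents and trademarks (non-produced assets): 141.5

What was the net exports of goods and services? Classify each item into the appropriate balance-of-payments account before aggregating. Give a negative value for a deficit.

-7572.7

Goods: -2519.9 - 1920.8 = -4440.7
Services: -1434.5 - 216.2 - 408.4 - 447.4 - 625.5 = -3132.0
Trade balance = -4440.7 + (-3132.0) = -7572.7
(Excluded from the trade balance — secondary income: pension payments received by residents from foreign governments 337.9, personal remittances sent abroad by immigrant workers 441.7; primary income: interest received on holdings of foreign bonds 330.2; financial account: increase in resident deposits held at foreign banks 847.3; capital account: capital transfers received from emigrants 87.1, acquisition of foreign patents and trademarks (non-produced assets) 141.5.)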